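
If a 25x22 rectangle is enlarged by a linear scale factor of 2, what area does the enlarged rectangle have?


Original dimensions: 25 x 22
Enlargement factor = 2
New width = 25 * 2 = 50
New height = 22 * 2 = 44
New area = 50 * 44 = 2200

2200


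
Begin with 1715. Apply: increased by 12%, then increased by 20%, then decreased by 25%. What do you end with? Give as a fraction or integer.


Start: 1715
Step 1: increase by 12% => multiply by 112/100
  1715 * 112/100 = 9604/5
Step 2: increase by 20% => multiply by 120/100
  9604/5 * 120/100 = 57624/25
Step 3: decrease by 25% => multiply by 75/100
  57624/25 * 75/100 = 43218/25
Final value = 43218/25

43218/25


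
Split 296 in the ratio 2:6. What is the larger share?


Total parts = 2 + 6 = 8
Value per part = 296 / 8 = 37
First share = 2 * 37 = 74
Second share = 6 * 37 = 222
Larger share = 222

222


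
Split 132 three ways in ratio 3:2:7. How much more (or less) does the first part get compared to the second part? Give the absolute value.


Total parts = 3 + 2 + 7 = 12
Value per part = 132 / 12 = 11
Shares: 3*11=33, 2*11=22, 7*11=77
First share = 33, second share = 22
Difference = |33 - 22| = 11

11


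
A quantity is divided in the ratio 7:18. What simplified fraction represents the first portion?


Total parts = 7 + 18 = 25
First part fraction = 7/25
Simplify: 7/25 = 7/25

7/25


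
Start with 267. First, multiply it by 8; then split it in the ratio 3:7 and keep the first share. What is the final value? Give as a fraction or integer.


Start with 267.
Step 1: Multiply by 8: 267 * 8 = 2136
Step 2: Split 3:7, first share = 2136 * 3/10 = 3204/5
Final result = 3204/5

3204/5


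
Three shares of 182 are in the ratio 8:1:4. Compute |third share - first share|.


Total parts = 8 + 1 + 4 = 13
Value per part = 182 / 13 = 14
Shares: 8*14=112, 1*14=14, 4*14=56
Third share = 56, first share = 112
Difference = |56 - 112| = 56

56


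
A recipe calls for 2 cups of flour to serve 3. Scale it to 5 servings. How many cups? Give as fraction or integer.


Original: 2 cups for 3 servings
Target servings = 5
Scaling factor = 5/3
New amount = 2 * 5/3
= 10/3
= 10/3 cups

10/3


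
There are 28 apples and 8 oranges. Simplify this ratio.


Find GCD(28, 8)
GCD = 4
Divide both by 4: 28/4 = 7, 8/4 = 2
Simplified ratio = 7:2

7:2


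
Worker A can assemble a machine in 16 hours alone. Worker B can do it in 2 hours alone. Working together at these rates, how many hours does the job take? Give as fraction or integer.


Rate of A = 1/16 job per hour
Rate of B = 1/2 job per hour
Combined rate = 1/16 + 1/2
Find common denominator: (2 + 16)/(16*2) = 18/32
Combined rate = 9/16 job per hour
Time together = 1 / (9/16) = 16/9 hours

16/9


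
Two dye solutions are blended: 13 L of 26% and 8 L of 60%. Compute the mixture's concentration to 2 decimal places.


Solute in mixture 1 = 26% of 13 L = 13*26/100 = 169/50 L
Solute in mixture 2 = 60% of 8 L = 8*60/100 = 24/5 L
Total solute = 169/50 + 24/5 = 409/50 L
Total volume = 13 + 8 = 21 L
Final concentration = 409/50/21 * 100 = 38.95%

38.95


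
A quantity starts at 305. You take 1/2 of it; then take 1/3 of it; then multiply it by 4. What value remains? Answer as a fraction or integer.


Start with 305.
Step 1: Take 1/2: 305 * 1/2 = 305/2
Step 2: Take 1/3: 305/2 * 1/3 = 305/6
Step 3: Multiply by 4: 305/6 * 4 = 610/3
Final result = 610/3

610/3


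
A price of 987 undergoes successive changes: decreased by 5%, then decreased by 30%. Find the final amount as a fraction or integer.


Start: 987
Step 1: decrease by 5% => multiply by 95/100
  987 * 95/100 = 18753/20
Step 2: decrease by 30% => multiply by 70/100
  18753/20 * 70/100 = 131271/200
Final value = 131271/200

131271/200


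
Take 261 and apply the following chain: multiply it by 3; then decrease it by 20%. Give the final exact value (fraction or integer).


Start with 261.
Step 1: Multiply by 3: 261 * 3 = 783
Step 2: Decrease by 20%: 783 * 80/100 = 3132/5
Final result = 3132/5

3132/5


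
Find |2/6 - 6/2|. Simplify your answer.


Simplify: 2/6 = 1/3 and 6/2 = 3
Find common denominator: LCD = 3
Convert: 1/3 and 9/3
Difference = |1 - 9|/3 = 8/3
Simplified = 8/3

8/3


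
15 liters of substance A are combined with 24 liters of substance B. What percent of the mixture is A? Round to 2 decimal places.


Volume of A = 15 L
Volume of B = 24 L
Total volume = 15 + 24 = 39 L
Percentage of A = (15/39) * 100
= 38.46%

38.46


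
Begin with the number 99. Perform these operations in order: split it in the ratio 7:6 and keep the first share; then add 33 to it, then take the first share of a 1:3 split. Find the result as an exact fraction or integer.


Start with 99.
Step 1: Split 7:6, first share = 99 * 7/13 = 693/13
Step 2: Add 33: 693/13+33=1122/13; split 1:3 first = 1122/13*1/4 = 561/26
Final result = 561/26

561/26


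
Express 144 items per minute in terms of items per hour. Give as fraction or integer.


Converting from per minute to per hour
Rate = 144 items per minute
Multiply by 60: 144 * 60
= 8640 items per hour

8640


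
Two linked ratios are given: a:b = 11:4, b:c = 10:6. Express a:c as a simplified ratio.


Given a:b = 11:4 and b:c = 10:6
Make b consistent. Multiply first ratio by 10: a:b = 110:40
Multiply second ratio by 4: b:c = 40:24
Now b = 40 in both, so a:b:c = 110:40:24
Therefore a:c = 110:24
Simplify by GCD: a:c = 55:12

55:12


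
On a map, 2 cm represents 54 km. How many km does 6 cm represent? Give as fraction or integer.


Map scale: 2 cm = 54 km
Measured distance on map = 6 cm
Set up proportion: 6 * 54 / 2
= 324 / 2
= 162 km

162


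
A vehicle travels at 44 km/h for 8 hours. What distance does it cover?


Using distance = speed * time
Speed = 44 km/h
Time = 8 hours
Distance = 44 * 8
= 352 km

352


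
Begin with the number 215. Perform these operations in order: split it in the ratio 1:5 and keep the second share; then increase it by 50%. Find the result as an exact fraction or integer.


Start with 215.
Step 1: Split 1:5, second share = 215 * 5/6 = 1075/6
Step 2: Increase by 50%: 1075/6 * 150/100 = 1075/4
Final result = 1075/4

1075/4


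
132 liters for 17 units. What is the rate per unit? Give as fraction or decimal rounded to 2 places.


Total liters = 132
Number of units = 17
Unit rate = 132 / 17
= 7.76 liters per unit

7.76


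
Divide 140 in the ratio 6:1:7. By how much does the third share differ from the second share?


Total parts = 6 + 1 + 7 = 14
Value per part = 140 / 14 = 10
Shares: 6*10=60, 1*10=10, 7*10=70
Third share = 70, second share = 10
Difference = |70 - 10| = 60

60


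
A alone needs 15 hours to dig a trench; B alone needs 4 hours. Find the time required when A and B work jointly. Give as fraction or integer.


Rate of A = 1/15 job per hour
Rate of B = 1/4 job per hour
Combined rate = 1/15 + 1/4
Find common denominator: (4 + 15)/(15*4) = 19/60
Combined rate = 19/60 job per hour
Time together = 1 / (19/60) = 60/19 hours

60/19


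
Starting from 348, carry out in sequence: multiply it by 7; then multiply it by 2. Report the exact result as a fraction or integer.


Start with 348.
Step 1: Multiply by 7: 348 * 7 = 2436
Step 2: Multiply by 2: 2436 * 2 = 4872
Final result = 4872

4872


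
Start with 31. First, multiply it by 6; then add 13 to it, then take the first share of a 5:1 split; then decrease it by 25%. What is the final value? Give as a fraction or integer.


Start with 31.
Step 1: Multiply by 6: 31 * 6 = 186
Step 2: Add 13: 186+13=199; split 5:1 first = 199*5/6 = 995/6
Step 3: Decrease by 25%: 995/6 * 75/100 = 995/8
Final result = 995/8

995/8


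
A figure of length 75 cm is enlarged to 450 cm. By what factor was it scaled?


Original length = 75 cm
Scaled length = 450 cm
Scale factor = 450 / 75
= 6

6


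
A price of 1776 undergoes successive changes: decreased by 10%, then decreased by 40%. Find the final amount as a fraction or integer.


Start: 1776
Step 1: decrease by 10% => multiply by 90/100
  1776 * 90/100 = 7992/5
Step 2: decrease by 40% => multiply by 60/100
  7992/5 * 60/100 = 23976/25
Final value = 23976/25

23976/25


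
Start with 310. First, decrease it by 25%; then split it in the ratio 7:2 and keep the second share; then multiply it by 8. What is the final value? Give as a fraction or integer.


Start with 310.
Step 1: Decrease by 25%: 310 * 75/100 = 465/2
Step 2: Split 7:2, second share = 465/2 * 2/9 = 155/3
Step 3: Multiply by 8: 155/3 * 8 = 1240/3
Final result = 1240/3

1240/3


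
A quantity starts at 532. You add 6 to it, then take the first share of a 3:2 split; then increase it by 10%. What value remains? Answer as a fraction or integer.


Start with 532.
Step 1: Add 6: 532+6=538; split 3:2 first = 538*3/5 = 1614/5
Step 2: Increase by 10%: 1614/5 * 110/100 = 8877/25
Final result = 8877/25

8877/25


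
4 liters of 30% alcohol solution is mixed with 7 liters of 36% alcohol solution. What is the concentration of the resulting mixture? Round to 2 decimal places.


Solute in mixture 1 = 30% of 4 L = 4*30/100 = 6/5 L
Solute in mixture 2 = 36% of 7 L = 7*36/100 = 63/25 L
Total solute = 6/5 + 63/25 = 93/25 L
Total volume = 4 + 7 = 11 L
Final concentration = 93/25/11 * 100 = 33.82%

33.82


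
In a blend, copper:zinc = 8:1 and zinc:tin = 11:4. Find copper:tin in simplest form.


Given a:b = 8:1 and b:c = 11:4
Make b consistent. Multiply first ratio by 11: a:b = 88:11
Multiply second ratio by 1: b:c = 11:4
Now b = 11 in both, so a:b:c = 88:11:4
Therefore a:c = 88:4
Simplify by GCD: a:c = 22:1

22:1


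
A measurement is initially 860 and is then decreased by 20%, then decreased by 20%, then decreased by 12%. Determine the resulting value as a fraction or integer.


Start: 860
Step 1: decrease by 20% => multiply by 80/100
  860 * 80/100 = 688
Step 2: decrease by 20% => multiply by 80/100
  688 * 80/100 = 2752/5
Step 3: decrease by 12% => multiply by 88/100
  2752/5 * 88/100 = 60544/125
Final value = 60544/125

60544/125


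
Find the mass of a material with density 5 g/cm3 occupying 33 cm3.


Using mass = density * volume
Density = 5 g/cm3
Volume = 33 cm3
Mass = 5 * 33
= 165 g

165


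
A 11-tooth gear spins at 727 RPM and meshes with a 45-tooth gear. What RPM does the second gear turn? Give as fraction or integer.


Gear ratio: teeth_A * RPM_A = teeth_B * RPM_B
11 * 727 = 45 * RPM_B
7997 = 45 * RPM_B
RPM_B = 7997 / 45
RPM_B = 7997/45

7997/45


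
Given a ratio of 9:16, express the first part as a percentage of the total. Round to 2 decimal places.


Total parts = 9 + 16 = 25
First part fraction = 9/25
Percentage = (9/25) * 100
= 0.36 * 100
= 36.00%

36.00


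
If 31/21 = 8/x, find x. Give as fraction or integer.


Setting up: 31/21 = 8/x
Cross multiply: 31 * x = 21 * 8
31x = 168
x = 168/31
x = 168/31

168/31


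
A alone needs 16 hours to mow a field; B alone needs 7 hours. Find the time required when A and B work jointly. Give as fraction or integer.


Rate of A = 1/16 job per hour
Rate of B = 1/7 job per hour
Combined rate = 1/16 + 1/7
Find common denominator: (7 + 16)/(16*7) = 23/112
Combined rate = 23/112 job per hour
Time together = 1 / (23/112) = 112/23 hours

112/23


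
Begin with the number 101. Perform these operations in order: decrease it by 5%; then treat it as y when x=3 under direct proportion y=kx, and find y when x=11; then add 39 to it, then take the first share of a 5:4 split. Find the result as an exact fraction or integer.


Start with 101.
Step 1: Decrease by 5%: 101 * 95/100 = 1919/20
Step 2: Direct prop: k = (1919/20)/3; new y = k*11 = 1919/20*11/3 = 21109/60
Step 3: Add 39: 21109/60+39=23449/60; split 5:4 first = 23449/60*5/9 = 23449/108
Final result = 23449/108

23449/108


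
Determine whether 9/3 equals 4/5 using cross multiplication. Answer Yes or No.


Cross multiply to check 9/3 = 4/5
Left cross product: 9 * 5 = 45
Right cross product: 3 * 4 = 12
45 != 12
Not equal, so proportions differ => No

No


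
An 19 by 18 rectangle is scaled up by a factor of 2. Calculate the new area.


Original dimensions: 19 x 18
Enlargement factor = 2
New width = 19 * 2 = 38
New height = 18 * 2 = 36
New area = 38 * 36 = 1368

1368


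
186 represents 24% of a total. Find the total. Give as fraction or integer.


Given: 186 is 24% of the whole
Set up: 186 = 24/100 * whole
whole = 186 * 100 / 24
whole = 18600 / 24
whole = 775

775


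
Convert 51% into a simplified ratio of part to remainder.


Part = 51%, Remainder = 49%
Ratio = 51:49
GCD(51, 49) = 1
Simplify: 51:49 = 51:49

51:49


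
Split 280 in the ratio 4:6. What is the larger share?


Total parts = 4 + 6 = 10
Value per part = 280 / 10 = 28
First share = 4 * 28 = 112
Second share = 6 * 28 = 168
Larger share = 168

168


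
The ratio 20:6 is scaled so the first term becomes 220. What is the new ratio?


Original ratio: 20:6
First term target: 220
Scale factor = 220 / 20 = 11
Multiply second term: 6 * 11 = 66
Equivalent ratio = 220:66

220:66


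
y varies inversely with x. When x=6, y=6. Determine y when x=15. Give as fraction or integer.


Inverse proportion: y = k/x
Find k: k = 6 * 6 = 36
Compute y at x=15: y = 36/15
y = 12/5

12/5


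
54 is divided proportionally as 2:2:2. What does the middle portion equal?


Ratio = 2:2:2
Total parts = 2 + 2 + 2 = 6
Value per part = 54 / 6 = 9
First share = 2 * 9 = 18
Middle share = 2 * 9 = 18
Third share = 2 * 9 = 18

18


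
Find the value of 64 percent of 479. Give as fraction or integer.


Compute 64% of 479
Convert percentage: 64% = 64/100
Multiply: 479 * 64/100
= 30656/100
= 7664/25

7664/25


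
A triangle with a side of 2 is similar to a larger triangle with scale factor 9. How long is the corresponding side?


Similar triangles have proportional sides
Scale factor = 9
Smaller side = 2
Corresponding larger side = 2 * 9
= 18

18


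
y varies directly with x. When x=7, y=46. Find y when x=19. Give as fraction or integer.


Direct proportion: y = kx
Find k: k = 46/7 = 46/7
Compute y at x=19: y = 46/7 * 19
y = 874/7

874/7


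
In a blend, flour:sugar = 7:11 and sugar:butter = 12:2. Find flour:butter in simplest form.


Given a:b = 7:11 and b:c = 12:2
Make b consistent. Multiply first ratio by 12: a:b = 84:132
Multiply second ratio by 11: b:c = 132:22
Now b = 132 in both, so a:b:c = 84:132:22
Therefore a:c = 84:22
Simplify by GCD: a:c = 42:11

42:11


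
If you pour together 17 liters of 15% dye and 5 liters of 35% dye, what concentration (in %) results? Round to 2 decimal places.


Solute in mixture 1 = 15% of 17 L = 17*15/100 = 51/20 L
Solute in mixture 2 = 35% of 5 L = 5*35/100 = 7/4 L
Total solute = 51/20 + 7/4 = 43/10 L
Total volume = 17 + 5 = 22 L
Final concentration = 43/10/22 * 100 = 19.55%

19.55


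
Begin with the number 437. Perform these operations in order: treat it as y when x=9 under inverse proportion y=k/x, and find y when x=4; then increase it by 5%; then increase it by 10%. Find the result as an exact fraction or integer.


Start with 437.
Step 1: Inverse prop: k = (437)*9; new y = k/4 = 437*9/4 = 3933/4
Step 2: Increase by 5%: 3933/4 * 105/100 = 82593/80
Step 3: Increase by 10%: 82593/80 * 110/100 = 908523/800
Final result = 908523/800

908523/800


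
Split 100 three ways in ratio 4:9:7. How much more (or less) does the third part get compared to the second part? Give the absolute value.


Total parts = 4 + 9 + 7 = 20
Value per part = 100 / 20 = 5
Shares: 4*5=20, 9*5=45, 7*5=35
Third share = 35, second share = 45
Difference = |35 - 45| = 10

10


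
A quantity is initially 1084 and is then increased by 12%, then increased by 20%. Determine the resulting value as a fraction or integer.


Start: 1084
Step 1: increase by 12% => multiply by 112/100
  1084 * 112/100 = 30352/25
Step 2: increase by 20% => multiply by 120/100
  30352/25 * 120/100 = 182112/125
Final value = 182112/125

182112/125


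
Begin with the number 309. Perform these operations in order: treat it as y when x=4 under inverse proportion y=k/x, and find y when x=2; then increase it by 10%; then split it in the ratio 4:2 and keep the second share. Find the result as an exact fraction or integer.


Start with 309.
Step 1: Inverse prop: k = (309)*4; new y = k/2 = 309*4/2 = 618
Step 2: Increase by 10%: 618 * 110/100 = 3399/5
Step 3: Split 4:2, second share = 3399/5 * 2/6 = 1133/5
Final result = 1133/5

1133/5


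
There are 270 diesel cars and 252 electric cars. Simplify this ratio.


Find GCD(270, 252)
GCD = 18
Divide both by 18: 270/18 = 15, 252/18 = 14
Simplified ratio = 15:14

15:14


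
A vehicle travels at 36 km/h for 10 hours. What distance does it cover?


Using distance = speed * time
Speed = 36 km/h
Time = 10 hours
Distance = 36 * 10
= 360 km

360


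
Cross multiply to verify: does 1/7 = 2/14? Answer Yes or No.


Cross multiply to check 1/7 = 2/14
Left cross product: 1 * 14 = 14
Right cross product: 7 * 2 = 14
14 = 14
Equal, so proportions match => Yes

Yes


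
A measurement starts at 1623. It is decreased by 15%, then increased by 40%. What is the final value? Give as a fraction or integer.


Start: 1623
Step 1: decrease by 15% => multiply by 85/100
  1623 * 85/100 = 27591/20
Step 2: increase by 40% => multiply by 140/100
  27591/20 * 140/100 = 193137/100
Final value = 193137/100

193137/100


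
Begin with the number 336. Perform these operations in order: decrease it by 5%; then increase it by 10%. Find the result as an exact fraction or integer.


Start with 336.
Step 1: Decrease by 5%: 336 * 95/100 = 1596/5
Step 2: Increase by 10%: 1596/5 * 110/100 = 8778/25
Final result = 8778/25

8778/25


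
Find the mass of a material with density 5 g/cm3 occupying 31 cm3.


Using mass = density * volume
Density = 5 g/cm3
Volume = 31 cm3
Mass = 5 * 31
= 155 g

155


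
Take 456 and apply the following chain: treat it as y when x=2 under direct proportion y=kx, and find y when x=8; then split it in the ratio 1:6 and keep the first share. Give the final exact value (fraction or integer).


Start with 456.
Step 1: Direct prop: k = (456)/2; new y = k*8 = 456*8/2 = 1824
Step 2: Split 1:6, first share = 1824 * 1/7 = 1824/7
Final result = 1824/7

1824/7


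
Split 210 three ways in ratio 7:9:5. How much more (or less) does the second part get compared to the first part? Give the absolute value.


Total parts = 7 + 9 + 5 = 21
Value per part = 210 / 21 = 10
Shares: 7*10=70, 9*10=90, 5*10=50
Second share = 90, first share = 70
Difference = |90 - 70| = 20

20


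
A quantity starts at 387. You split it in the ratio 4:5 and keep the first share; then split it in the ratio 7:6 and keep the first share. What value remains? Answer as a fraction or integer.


Start with 387.
Step 1: Split 4:5, first share = 387 * 4/9 = 172
Step 2: Split 7:6, first share = 172 * 7/13 = 1204/13
Final result = 1204/13

1204/13


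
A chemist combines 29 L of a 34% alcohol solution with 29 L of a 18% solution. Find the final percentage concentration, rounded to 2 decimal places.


Solute in mixture 1 = 34% of 29 L = 29*34/100 = 493/50 L
Solute in mixture 2 = 18% of 29 L = 29*18/100 = 261/50 L
Total solute = 493/50 + 261/50 = 377/25 L
Total volume = 29 + 29 = 58 L
Final concentration = 377/25/58 * 100 = 26.00%

26.00


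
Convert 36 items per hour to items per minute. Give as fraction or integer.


Converting from per hour to per minute
Rate = 36 items per hour
Divide by 60: 36/60
= 3/5 items per minute

3/5


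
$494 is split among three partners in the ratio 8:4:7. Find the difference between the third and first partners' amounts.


Total parts = 8 + 4 + 7 = 19
Value per part = 494 / 19 = 26
Shares: 8*26=208, 4*26=104, 7*26=182
Third share = 182, first share = 208
Difference = |182 - 208| = 26

26


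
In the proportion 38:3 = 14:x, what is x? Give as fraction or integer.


Setting up: 38/3 = 14/x
Cross multiply: 38 * x = 3 * 14
38x = 42
x = 42/38
x = 21/19

21/19


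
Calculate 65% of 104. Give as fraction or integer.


Compute 65% of 104
Convert percentage: 65% = 65/100
Multiply: 104 * 65/100
= 6760/100
= 338/5

338/5


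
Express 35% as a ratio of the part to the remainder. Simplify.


Part = 35%, Remainder = 65%
Ratio = 35:65
GCD(35, 65) = 5
Simplify: 7:13 = 7:13

7:13


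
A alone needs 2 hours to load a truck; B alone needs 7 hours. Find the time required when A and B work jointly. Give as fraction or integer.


Rate of A = 1/2 job per hour
Rate of B = 1/7 job per hour
Combined rate = 1/2 + 1/7
Find common denominator: (7 + 2)/(2*7) = 9/14
Combined rate = 9/14 job per hour
Time together = 1 / (9/14) = 14/9 hours

14/9


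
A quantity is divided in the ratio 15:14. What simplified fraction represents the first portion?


Total parts = 15 + 14 = 29
First part fraction = 15/29
Simplify: 15/29 = 15/29

15/29


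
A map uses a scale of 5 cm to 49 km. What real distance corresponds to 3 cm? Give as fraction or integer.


Map scale: 5 cm = 49 km
Measured distance on map = 3 cm
Set up proportion: 3 * 49 / 5
= 147 / 5
= 147/5 km

147/5


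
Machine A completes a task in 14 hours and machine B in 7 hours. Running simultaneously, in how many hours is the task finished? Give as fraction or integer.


Rate of A = 1/14 job per hour
Rate of B = 1/7 job per hour
Combined rate = 1/14 + 1/7
Find common denominator: (7 + 14)/(14*7) = 21/98
Combined rate = 3/14 job per hour
Time together = 1 / (3/14) = 14/3 hours

14/3


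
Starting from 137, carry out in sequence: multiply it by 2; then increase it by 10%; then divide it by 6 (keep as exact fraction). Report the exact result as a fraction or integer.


Start with 137.
Step 1: Multiply by 2: 137 * 2 = 274
Step 2: Increase by 10%: 274 * 110/100 = 1507/5
Step 3: Divide by 6: 1507/5 / 6 = 1507/30
Final result = 1507/30

1507/30


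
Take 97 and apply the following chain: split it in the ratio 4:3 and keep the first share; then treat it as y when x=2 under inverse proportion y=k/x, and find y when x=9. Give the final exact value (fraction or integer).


Start with 97.
Step 1: Split 4:3, first share = 97 * 4/7 = 388/7
Step 2: Inverse prop: k = (388/7)*2; new y = k/9 = 388/7*2/9 = 776/63
Final result = 776/63

776/63


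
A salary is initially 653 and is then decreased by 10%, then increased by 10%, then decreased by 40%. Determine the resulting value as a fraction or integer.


Start: 653
Step 1: decrease by 10% => multiply by 90/100
  653 * 90/100 = 5877/10
Step 2: increase by 10% => multiply by 110/100
  5877/10 * 110/100 = 64647/100
Step 3: decrease by 40% => multiply by 60/100
  64647/100 * 60/100 = 193941/500
Final value = 193941/500

193941/500


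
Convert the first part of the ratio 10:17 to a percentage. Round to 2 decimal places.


Total parts = 10 + 17 = 27
First part fraction = 10/27
Percentage = (10/27) * 100
= 0.37037 * 100
= 37.04%

37.04


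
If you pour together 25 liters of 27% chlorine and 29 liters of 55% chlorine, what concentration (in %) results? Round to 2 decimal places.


Solute in mixture 1 = 27% of 25 L = 25*27/100 = 27/4 L
Solute in mixture 2 = 55% of 29 L = 29*55/100 = 319/20 L
Total solute = 27/4 + 319/20 = 227/10 L
Total volume = 25 + 29 = 54 L
Final concentration = 227/10/54 * 100 = 42.04%

42.04


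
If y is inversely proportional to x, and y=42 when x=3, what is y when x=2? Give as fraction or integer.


Inverse proportion: y = k/x
Find k: k = 3 * 42 = 126
Compute y at x=2: y = 126/2
y = 63

63


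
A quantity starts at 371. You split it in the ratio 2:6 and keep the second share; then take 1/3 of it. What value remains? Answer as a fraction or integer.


Start with 371.
Step 1: Split 2:6, second share = 371 * 6/8 = 1113/4
Step 2: Take 1/3: 1113/4 * 1/3 = 371/4
Final result = 371/4

371/4


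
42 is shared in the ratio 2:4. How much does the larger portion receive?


Total parts = 2 + 4 = 6
Value per part = 42 / 6 = 7
First share = 2 * 7 = 14
Second share = 4 * 7 = 28
Larger share = 28

28


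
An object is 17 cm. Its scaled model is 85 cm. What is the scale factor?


Original length = 17 cm
Scaled length = 85 cm
Scale factor = 85 / 17
= 5

5


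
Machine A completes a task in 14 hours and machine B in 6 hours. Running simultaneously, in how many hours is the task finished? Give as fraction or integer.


Rate of A = 1/14 job per hour
Rate of B = 1/6 job per hour
Combined rate = 1/14 + 1/6
Find common denominator: (6 + 14)/(14*6) = 20/84
Combined rate = 5/21 job per hour
Time together = 1 / (5/21) = 21/5 hours

21/5


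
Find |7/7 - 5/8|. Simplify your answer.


Simplify: 7/7 = 1 and 5/8 = 5/8
Find common denominator: LCD = 8
Convert: 8/8 and 5/8
Difference = |8 - 5|/8 = 3/8
Simplified = 3/8

3/8


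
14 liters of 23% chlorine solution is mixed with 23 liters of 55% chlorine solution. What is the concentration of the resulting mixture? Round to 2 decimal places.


Solute in mixture 1 = 23% of 14 L = 14*23/100 = 161/50 L
Solute in mixture 2 = 55% of 23 L = 23*55/100 = 253/20 L
Total solute = 161/50 + 253/20 = 1587/100 L
Total volume = 14 + 23 = 37 L
Final concentration = 1587/100/37 * 100 = 42.89%

42.89


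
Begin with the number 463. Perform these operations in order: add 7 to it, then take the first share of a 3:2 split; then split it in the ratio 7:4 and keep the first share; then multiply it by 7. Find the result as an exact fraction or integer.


Start with 463.
Step 1: Add 7: 463+7=470; split 3:2 first = 470*3/5 = 282
Step 2: Split 7:4, first share = 282 * 7/11 = 1974/11
Step 3: Multiply by 7: 1974/11 * 7 = 13818/11
Final result = 13818/11

13818/11


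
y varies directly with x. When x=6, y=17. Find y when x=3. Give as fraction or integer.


Direct proportion: y = kx
Find k: k = 17/6 = 17/6
Compute y at x=3: y = 17/6 * 3
y = 17/2

17/2


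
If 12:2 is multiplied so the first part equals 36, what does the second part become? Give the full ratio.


Original ratio: 12:2
First term target: 36
Scale factor = 36 / 12 = 3
Multiply second term: 2 * 3 = 6
Equivalent ratio = 36:6

36:6


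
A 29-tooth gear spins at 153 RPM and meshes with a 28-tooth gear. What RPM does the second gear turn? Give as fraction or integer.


Gear ratio: teeth_A * RPM_A = teeth_B * RPM_B
29 * 153 = 28 * RPM_B
4437 = 28 * RPM_B
RPM_B = 4437 / 28
RPM_B = 4437/28

4437/28


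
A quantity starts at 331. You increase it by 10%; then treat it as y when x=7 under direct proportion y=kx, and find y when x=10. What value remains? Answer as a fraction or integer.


Start with 331.
Step 1: Increase by 10%: 331 * 110/100 = 3641/10
Step 2: Direct prop: k = (3641/10)/7; new y = k*10 = 3641/10*10/7 = 3641/7
Final result = 3641/7

3641/7


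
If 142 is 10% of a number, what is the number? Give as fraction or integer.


Given: 142 is 10% of the whole
Set up: 142 = 10/100 * whole
whole = 142 * 100 / 10
whole = 14200 / 10
whole = 1420

1420


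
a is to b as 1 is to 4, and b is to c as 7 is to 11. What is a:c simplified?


Given a:b = 1:4 and b:c = 7:11
Make b consistent. Multiply first ratio by 7: a:b = 7:28
Multiply second ratio by 4: b:c = 28:44
Now b = 28 in both, so a:b:c = 7:28:44
Therefore a:c = 7:44
Simplify by GCD: a:c = 7:44

7:44


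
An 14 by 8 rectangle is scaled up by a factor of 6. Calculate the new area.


Original dimensions: 14 x 8
Enlargement factor = 6
New width = 14 * 6 = 84
New height = 8 * 6 = 48
New area = 84 * 48 = 4032

4032


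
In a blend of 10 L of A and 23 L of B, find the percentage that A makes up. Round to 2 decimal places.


Volume of A = 10 L
Volume of B = 23 L
Total volume = 10 + 23 = 33 L
Percentage of A = (10/33) * 100
= 30.30%

30.30


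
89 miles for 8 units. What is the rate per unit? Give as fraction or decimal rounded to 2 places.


Total miles = 89
Number of units = 8
Unit rate = 89 / 8
= 11.13 miles per unit

11.13


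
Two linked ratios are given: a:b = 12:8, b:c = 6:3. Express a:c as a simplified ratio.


Given a:b = 12:8 and b:c = 6:3
Make b consistent. Multiply first ratio by 6: a:b = 72:48
Multiply second ratio by 8: b:c = 48:24
Now b = 48 in both, so a:b:c = 72:48:24
Therefore a:c = 72:24
Simplify by GCD: a:c = 3:1

3:1


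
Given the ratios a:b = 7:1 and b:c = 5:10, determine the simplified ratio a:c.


Given a:b = 7:1 and b:c = 5:10
Make b consistent. Multiply first ratio by 5: a:b = 35:5
Multiply second ratio by 1: b:c = 5:10
Now b = 5 in both, so a:b:c = 35:5:10
Therefore a:c = 35:10
Simplify by GCD: a:c = 7:2

7:2


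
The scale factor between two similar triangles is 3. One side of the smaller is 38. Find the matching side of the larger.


Similar triangles have proportional sides
Scale factor = 3
Smaller side = 38
Corresponding larger side = 38 * 3
= 114

114


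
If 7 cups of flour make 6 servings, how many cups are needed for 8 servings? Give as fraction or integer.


Original: 7 cups for 6 servings
Target servings = 8
Scaling factor = 8/6
New amount = 7 * 8/6
= 56/6
= 28/3 cups

28/3


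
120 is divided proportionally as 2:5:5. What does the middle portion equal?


Ratio = 2:5:5
Total parts = 2 + 5 + 5 = 12
Value per part = 120 / 12 = 10
First share = 2 * 10 = 20
Middle share = 5 * 10 = 50
Third share = 5 * 10 = 50

50


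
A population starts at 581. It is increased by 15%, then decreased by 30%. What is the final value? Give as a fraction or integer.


Start: 581
Step 1: increase by 15% => multiply by 115/100
  581 * 115/100 = 13363/20
Step 2: decrease by 30% => multiply by 70/100
  13363/20 * 70/100 = 93541/200
Final value = 93541/200

93541/200


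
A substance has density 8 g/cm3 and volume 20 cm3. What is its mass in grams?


Using mass = density * volume
Density = 8 g/cm3
Volume = 20 cm3
Mass = 8 * 20
= 160 g

160


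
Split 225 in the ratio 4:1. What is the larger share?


Total parts = 4 + 1 = 5
Value per part = 225 / 5 = 45
First share = 4 * 45 = 180
Second share = 1 * 45 = 45
Larger share = 180

180


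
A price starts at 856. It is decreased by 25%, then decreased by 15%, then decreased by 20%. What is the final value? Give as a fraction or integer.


Start: 856
Step 1: decrease by 25% => multiply by 75/100
  856 * 75/100 = 642
Step 2: decrease by 15% => multiply by 85/100
  642 * 85/100 = 5457/10
Step 3: decrease by 20% => multiply by 80/100
  5457/10 * 80/100 = 10914/25
Final value = 10914/25

10914/25


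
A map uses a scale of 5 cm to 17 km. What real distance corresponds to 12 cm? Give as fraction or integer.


Map scale: 5 cm = 17 km
Measured distance on map = 12 cm
Set up proportion: 12 * 17 / 5
= 204 / 5
= 204/5 km

204/5


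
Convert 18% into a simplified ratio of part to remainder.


Part = 18%, Remainder = 82%
Ratio = 18:82
GCD(18, 82) = 2
Simplify: 9:41 = 9:41

9:41


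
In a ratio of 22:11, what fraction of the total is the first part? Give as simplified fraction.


Total parts = 22 + 11 = 33
First part fraction = 22/33
Simplify: 22/33 = 2/3

2/3


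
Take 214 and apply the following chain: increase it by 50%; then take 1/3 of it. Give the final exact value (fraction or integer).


Start with 214.
Step 1: Increase by 50%: 214 * 150/100 = 321
Step 2: Take 1/3: 321 * 1/3 = 107
Final result = 107

107


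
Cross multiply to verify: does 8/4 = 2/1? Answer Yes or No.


Cross multiply to check 8/4 = 2/1
Left cross product: 8 * 1 = 8
Right cross product: 4 * 2 = 8
8 = 8
Equal, so proportions match => Yes

Yes


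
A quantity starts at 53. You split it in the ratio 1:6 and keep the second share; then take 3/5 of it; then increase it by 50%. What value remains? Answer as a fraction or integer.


Start with 53.
Step 1: Split 1:6, second share = 53 * 6/7 = 318/7
Step 2: Take 3/5: 318/7 * 3/5 = 954/35
Step 3: Increase by 50%: 954/35 * 150/100 = 1431/35
Final result = 1431/35

1431/35


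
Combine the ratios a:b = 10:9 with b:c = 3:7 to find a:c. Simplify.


Given a:b = 10:9 and b:c = 3:7
Make b consistent. Multiply first ratio by 3: a:b = 30:27
Multiply second ratio by 9: b:c = 27:63
Now b = 27 in both, so a:b:c = 30:27:63
Therefore a:c = 30:63
Simplify by GCD: a:c = 10:21

10:21


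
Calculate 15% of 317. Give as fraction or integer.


Compute 15% of 317
Convert percentage: 15% = 15/100
Multiply: 317 * 15/100
= 4755/100
= 951/20

951/20


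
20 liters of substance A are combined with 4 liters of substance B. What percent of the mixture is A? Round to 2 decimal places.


Volume of A = 20 L
Volume of B = 4 L
Total volume = 20 + 4 = 24 L
Percentage of A = (20/24) * 100
= 83.33%

83.33


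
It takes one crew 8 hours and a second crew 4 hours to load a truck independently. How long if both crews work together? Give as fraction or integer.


Rate of A = 1/8 job per hour
Rate of B = 1/4 job per hour
Combined rate = 1/8 + 1/4
Find common denominator: (4 + 8)/(8*4) = 12/32
Combined rate = 3/8 job per hour
Time together = 1 / (3/8) = 8/3 hours

8/3


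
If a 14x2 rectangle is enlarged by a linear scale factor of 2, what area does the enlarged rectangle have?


Original dimensions: 14 x 2
Enlargement factor = 2
New width = 14 * 2 = 28
New height = 2 * 2 = 4
New area = 28 * 4 = 112

112


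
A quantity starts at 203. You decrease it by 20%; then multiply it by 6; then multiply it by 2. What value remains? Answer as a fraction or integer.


Start with 203.
Step 1: Decrease by 20%: 203 * 80/100 = 812/5
Step 2: Multiply by 6: 812/5 * 6 = 4872/5
Step 3: Multiply by 2: 4872/5 * 2 = 9744/5
Final result = 9744/5

9744/5


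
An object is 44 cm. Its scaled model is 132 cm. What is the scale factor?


Original length = 44 cm
Scaled length = 132 cm
Scale factor = 132 / 44
= 3

3


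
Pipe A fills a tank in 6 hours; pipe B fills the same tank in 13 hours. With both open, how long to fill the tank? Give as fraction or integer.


Rate of A = 1/6 job per hour
Rate of B = 1/13 job per hour
Combined rate = 1/6 + 1/13
Find common denominator: (13 + 6)/(6*13) = 19/78
Combined rate = 19/78 job per hour
Time together = 1 / (19/78) = 78/19 hours

78/19


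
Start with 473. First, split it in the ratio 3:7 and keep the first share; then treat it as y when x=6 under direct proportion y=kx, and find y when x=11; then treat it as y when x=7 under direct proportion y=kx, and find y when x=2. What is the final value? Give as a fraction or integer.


Start with 473.
Step 1: Split 3:7, first share = 473 * 3/10 = 1419/10
Step 2: Direct prop: k = (1419/10)/6; new y = k*11 = 1419/10*11/6 = 5203/20
Step 3: Direct prop: k = (5203/20)/7; new y = k*2 = 5203/20*2/7 = 5203/70
Final result = 5203/70

5203/70


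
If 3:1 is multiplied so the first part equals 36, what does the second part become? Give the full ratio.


Original ratio: 3:1
First term target: 36
Scale factor = 36 / 3 = 12
Multiply second term: 1 * 12 = 12
Equivalent ratio = 36:12

36:12


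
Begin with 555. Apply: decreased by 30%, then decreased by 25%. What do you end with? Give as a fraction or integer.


Start: 555
Step 1: decrease by 30% => multiply by 70/100
  555 * 70/100 = 777/2
Step 2: decrease by 25% => multiply by 75/100
  777/2 * 75/100 = 2331/8
Final value = 2331/8

2331/8


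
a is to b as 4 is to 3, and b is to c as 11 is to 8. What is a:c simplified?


Given a:b = 4:3 and b:c = 11:8
Make b consistent. Multiply first ratio by 11: a:b = 44:33
Multiply second ratio by 3: b:c = 33:24
Now b = 33 in both, so a:b:c = 44:33:24
Therefore a:c = 44:24
Simplify by GCD: a:c = 11:6

11:6


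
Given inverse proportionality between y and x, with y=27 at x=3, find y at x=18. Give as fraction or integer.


Inverse proportion: y = k/x
Find k: k = 3 * 27 = 81
Compute y at x=18: y = 81/18
y = 9/2

9/2


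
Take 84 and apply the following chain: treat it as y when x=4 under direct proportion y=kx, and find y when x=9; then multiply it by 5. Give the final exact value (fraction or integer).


Start with 84.
Step 1: Direct prop: k = (84)/4; new y = k*9 = 84*9/4 = 189
Step 2: Multiply by 5: 189 * 5 = 945
Final result = 945

945


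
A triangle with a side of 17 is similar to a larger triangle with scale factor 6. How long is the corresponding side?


Similar triangles have proportional sides
Scale factor = 6
Smaller side = 17
Corresponding larger side = 17 * 6
= 102

102


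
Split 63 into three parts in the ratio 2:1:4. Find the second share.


Ratio = 2:1:4
Total parts = 2 + 1 + 4 = 7
Value per part = 63 / 7 = 9
First share = 2 * 9 = 18
Middle share = 1 * 9 = 9
Third share = 4 * 9 = 36

9


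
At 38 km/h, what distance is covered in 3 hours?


Using distance = speed * time
Speed = 38 km/h
Time = 3 hours
Distance = 38 * 3
= 114 km

114


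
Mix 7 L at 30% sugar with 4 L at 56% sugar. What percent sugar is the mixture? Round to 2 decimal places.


Solute in mixture 1 = 30% of 7 L = 7*30/100 = 21/10 L
Solute in mixture 2 = 56% of 4 L = 4*56/100 = 56/25 L
Total solute = 21/10 + 56/25 = 217/50 L
Total volume = 7 + 4 = 11 L
Final concentration = 217/50/11 * 100 = 39.45%

39.45


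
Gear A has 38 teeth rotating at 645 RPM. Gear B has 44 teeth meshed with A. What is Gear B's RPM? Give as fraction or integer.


Gear ratio: teeth_A * RPM_A = teeth_B * RPM_B
38 * 645 = 44 * RPM_B
24510 = 44 * RPM_B
RPM_B = 24510 / 44
RPM_B = 12255/22

12255/22


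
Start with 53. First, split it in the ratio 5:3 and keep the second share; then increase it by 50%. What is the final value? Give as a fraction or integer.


Start with 53.
Step 1: Split 5:3, second share = 53 * 3/8 = 159/8
Step 2: Increase by 50%: 159/8 * 150/100 = 477/16
Final result = 477/16

477/16


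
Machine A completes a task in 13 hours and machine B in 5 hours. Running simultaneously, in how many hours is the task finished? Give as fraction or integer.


Rate of A = 1/13 job per hour
Rate of B = 1/5 job per hour
Combined rate = 1/13 + 1/5
Find common denominator: (5 + 13)/(13*5) = 18/65
Combined rate = 18/65 job per hour
Time together = 1 / (18/65) = 65/18 hours

65/18


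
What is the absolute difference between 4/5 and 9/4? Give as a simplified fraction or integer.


Simplify: 4/5 = 4/5 and 9/4 = 9/4
Find common denominator: LCD = 20
Convert: 16/20 and 45/20
Difference = |16 - 45|/20 = 29/20
Simplified = 29/20

29/20


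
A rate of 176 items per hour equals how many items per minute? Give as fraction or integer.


Converting from per hour to per minute
Rate = 176 items per hour
Divide by 60: 176/60
= 44/15 items per minute

44/15


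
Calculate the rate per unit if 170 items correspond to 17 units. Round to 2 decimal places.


Total items = 170
Number of units = 17
Unit rate = 170 / 17
= 10 items per unit

10


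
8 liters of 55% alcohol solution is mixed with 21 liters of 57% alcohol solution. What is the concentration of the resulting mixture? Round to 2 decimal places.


Solute in mixture 1 = 55% of 8 L = 8*55/100 = 22/5 L
Solute in mixture 2 = 57% of 21 L = 21*57/100 = 1197/100 L
Total solute = 22/5 + 1197/100 = 1637/100 L
Total volume = 8 + 21 = 29 L
Final concentration = 1637/100/29 * 100 = 56.45%

56.45


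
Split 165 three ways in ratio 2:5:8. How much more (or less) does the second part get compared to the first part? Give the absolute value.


Total parts = 2 + 5 + 8 = 15
Value per part = 165 / 15 = 11
Shares: 2*11=22, 5*11=55, 8*11=88
Second share = 55, first share = 22
Difference = |55 - 22| = 33

33


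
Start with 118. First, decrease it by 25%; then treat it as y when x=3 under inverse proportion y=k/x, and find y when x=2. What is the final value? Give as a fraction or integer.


Start with 118.
Step 1: Decrease by 25%: 118 * 75/100 = 177/2
Step 2: Inverse prop: k = (177/2)*3; new y = k/2 = 177/2*3/2 = 531/4
Final result = 531/4

531/4


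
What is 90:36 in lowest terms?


Find GCD(90, 36)
GCD = 18
Divide both by 18: 90/18 = 5, 36/18 = 2
Simplified ratio = 5:2

5:2
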